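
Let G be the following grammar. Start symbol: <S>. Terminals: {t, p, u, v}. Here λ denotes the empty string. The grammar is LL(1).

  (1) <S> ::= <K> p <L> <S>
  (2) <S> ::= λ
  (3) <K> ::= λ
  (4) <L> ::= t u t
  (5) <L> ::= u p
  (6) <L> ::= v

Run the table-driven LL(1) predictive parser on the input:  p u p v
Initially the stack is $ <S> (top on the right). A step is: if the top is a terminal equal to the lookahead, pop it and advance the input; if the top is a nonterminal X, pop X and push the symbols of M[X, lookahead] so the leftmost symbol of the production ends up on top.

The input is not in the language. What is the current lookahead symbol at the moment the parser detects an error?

     Stack            Input      Action
  1  $ <S>            p u p v $  expand <S> ::= <K> p <L> <S>
  2  $ <S> <L> p <K>  p u p v $  expand <K> ::= λ
  3  $ <S> <L> p      p u p v $  match p
  4  $ <S> <L>        u p v $    expand <L> ::= u p
  5  $ <S> p u        u p v $    match u
  6  $ <S> p          p v $      match p
  7  $ <S>            v $        error: M[<S>, v] is empty

v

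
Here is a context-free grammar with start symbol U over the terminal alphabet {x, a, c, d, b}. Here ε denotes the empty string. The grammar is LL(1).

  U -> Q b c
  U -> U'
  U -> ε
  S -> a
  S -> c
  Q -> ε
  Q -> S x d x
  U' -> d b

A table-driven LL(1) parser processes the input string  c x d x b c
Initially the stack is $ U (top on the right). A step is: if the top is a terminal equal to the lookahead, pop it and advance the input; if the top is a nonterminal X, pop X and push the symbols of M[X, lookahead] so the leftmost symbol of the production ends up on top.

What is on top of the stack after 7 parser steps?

     Stack          Input          Action
  1  $ U            c x d x b c $  expand U -> Q b c
  2  $ c b Q        c x d x b c $  expand Q -> S x d x
  3  $ c b x d x S  c x d x b c $  expand S -> c
  4  $ c b x d x c  c x d x b c $  match c
  5  $ c b x d x    x d x b c $    match x
  6  $ c b x d      d x b c $      match d
  7  $ c b x        x b c $        match x
Stack after step 7: $ c b (top = b).

b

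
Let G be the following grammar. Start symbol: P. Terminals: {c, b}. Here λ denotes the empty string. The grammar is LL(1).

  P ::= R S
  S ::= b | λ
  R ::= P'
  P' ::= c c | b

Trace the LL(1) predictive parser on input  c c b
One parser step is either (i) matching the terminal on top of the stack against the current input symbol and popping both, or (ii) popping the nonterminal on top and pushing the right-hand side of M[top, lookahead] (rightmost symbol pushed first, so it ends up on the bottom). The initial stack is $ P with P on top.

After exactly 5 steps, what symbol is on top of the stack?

     Stack    Input    Action
  1  $ P      c c b $  expand P ::= R S
  2  $ S R    c c b $  expand R ::= P'
  3  $ S P'   c c b $  expand P' ::= c c
  4  $ S c c  c c b $  match c
  5  $ S c    c b $    match c
Stack after step 5: $ S (top = S).

S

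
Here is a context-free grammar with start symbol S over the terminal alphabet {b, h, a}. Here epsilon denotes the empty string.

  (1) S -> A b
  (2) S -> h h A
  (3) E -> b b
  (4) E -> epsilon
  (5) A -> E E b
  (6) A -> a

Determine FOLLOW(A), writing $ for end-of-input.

{$, b}

FIRST(E) = {epsilon, b}
FIRST(A) = {a, b}  (via E E b)
FIRST(S) = {a, b, h}  (via A b)
FOLLOW(S) includes $ since S is the start symbol.
FOLLOW(S): S appears on no right-hand side. Thus FOLLOW(S) = {$}.
FOLLOW(E): in A->E E b (occurrence 1), E is followed by E b with FIRST {b}; in A->E E b (occurrence 2), E is followed by b with FIRST {b}. Thus FOLLOW(E) = {b}.
FOLLOW(A): in S->A b, A is followed by b with FIRST {b}; in S->h h A, the suffix after A is empty, so FOLLOW(A) ⊇ FOLLOW(S) = {$}. Thus FOLLOW(A) = {$, b}.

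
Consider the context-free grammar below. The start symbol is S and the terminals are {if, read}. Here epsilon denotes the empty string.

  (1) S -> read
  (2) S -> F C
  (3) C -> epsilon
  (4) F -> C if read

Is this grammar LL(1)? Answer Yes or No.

Yes

FIRST(S) = {if, read}
FIRST(C) = {epsilon}
FIRST(F) = {if}
FOLLOW(S) = {$}
FOLLOW(C) = {$, if}
FOLLOW(F) = {$}
Each cell of M receives at most one production.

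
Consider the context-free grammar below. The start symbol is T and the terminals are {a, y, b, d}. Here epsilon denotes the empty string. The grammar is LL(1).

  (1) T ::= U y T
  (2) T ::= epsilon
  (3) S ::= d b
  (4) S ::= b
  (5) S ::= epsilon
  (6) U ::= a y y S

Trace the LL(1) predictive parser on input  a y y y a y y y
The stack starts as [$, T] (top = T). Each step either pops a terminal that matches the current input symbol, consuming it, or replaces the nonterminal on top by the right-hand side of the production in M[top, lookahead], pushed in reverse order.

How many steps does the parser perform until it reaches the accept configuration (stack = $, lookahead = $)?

15

step 1: stack=$ T  input=a y y y a y y y $  — expand T ::= U y T
step 2: stack=$ T y U  input=a y y y a y y y $  — expand U ::= a y y S
step 3: stack=$ T y S y y a  input=a y y y a y y y $  — match a
step 4: stack=$ T y S y y  input=y y y a y y y $  — match y
step 5: stack=$ T y S y  input=y y a y y y $  — match y
step 6: stack=$ T y S  input=y a y y y $  — expand S ::= epsilon
step 7: stack=$ T y  input=y a y y y $  — match y
step 8: stack=$ T  input=a y y y $  — expand T ::= U y T
step 9: stack=$ T y U  input=a y y y $  — expand U ::= a y y S
step 10: stack=$ T y S y y a  input=a y y y $  — match a
step 11: stack=$ T y S y y  input=y y y $  — match y
step 12: stack=$ T y S y  input=y y $  — match y
step 13: stack=$ T y S  input=y $  — expand S ::= epsilon
step 14: stack=$ T y  input=y $  — match y
step 15: stack=$ T  input=$  — expand T ::= epsilon
Accept reached after 15 steps.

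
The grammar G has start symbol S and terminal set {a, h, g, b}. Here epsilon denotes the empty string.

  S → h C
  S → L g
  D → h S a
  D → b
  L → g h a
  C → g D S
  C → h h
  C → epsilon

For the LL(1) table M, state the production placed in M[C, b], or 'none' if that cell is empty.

none

FIRST(D): from D→h S a we get {h}; from D→b we get {b}. So FIRST(D) = {b, h}.
FIRST(L): from L→g h a we get {g}. So FIRST(L) = {g}.
FIRST(C): from C→g D S we get {g}; from C→h h we get {h}; from C→epsilon we get {epsilon}. So FIRST(C) = {epsilon, g, h}.
FIRST(S): from S→h C we get {h}; from S→L g we get {g}. So FIRST(S) = {g, h}.
FOLLOW(S) includes $ since S is the start symbol.
FOLLOW(S): in D→h S a, S is followed by a with FIRST {a}; in C→g D S, the suffix after S is empty, so FOLLOW(S) ⊇ FOLLOW(C) = {$, a}. Thus FOLLOW(S) = {$, a}.
FOLLOW(C): in S→h C, the suffix after C is empty, so FOLLOW(C) ⊇ FOLLOW(S) = {$, a}. Thus FOLLOW(C) = {$, a}.
For C → g D S: FIRST(g D S) = {g}, so it goes in M[C, t] for t ∈ {g}.
For C → h h: FIRST(h h) = {h}, so it goes in M[C, t] for t ∈ {h}.
For C → epsilon: FIRST(epsilon) = {epsilon}, so it goes in M[C, t] for t ∈ {}; since epsilon ∈ FIRST, also for every t ∈ FOLLOW(C) = {$, a}.
None of these place a production in M[C, b].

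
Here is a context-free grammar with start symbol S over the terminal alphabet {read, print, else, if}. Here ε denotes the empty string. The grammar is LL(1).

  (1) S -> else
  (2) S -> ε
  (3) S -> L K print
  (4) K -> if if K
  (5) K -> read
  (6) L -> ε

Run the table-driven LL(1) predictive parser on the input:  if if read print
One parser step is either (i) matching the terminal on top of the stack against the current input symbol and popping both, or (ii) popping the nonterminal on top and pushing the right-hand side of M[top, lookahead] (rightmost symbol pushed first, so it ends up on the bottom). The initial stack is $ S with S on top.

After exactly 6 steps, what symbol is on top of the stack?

read

     Stack            Input               Action
  1  $ S              if if read print $  expand S -> L K print
  2  $ print K L      if if read print $  expand L -> ε
  3  $ print K        if if read print $  expand K -> if if K
  4  $ print K if if  if if read print $  match if
  5  $ print K if     if read print $     match if
  6  $ print K        read print $        expand K -> read
Stack after step 6: $ print read (top = read).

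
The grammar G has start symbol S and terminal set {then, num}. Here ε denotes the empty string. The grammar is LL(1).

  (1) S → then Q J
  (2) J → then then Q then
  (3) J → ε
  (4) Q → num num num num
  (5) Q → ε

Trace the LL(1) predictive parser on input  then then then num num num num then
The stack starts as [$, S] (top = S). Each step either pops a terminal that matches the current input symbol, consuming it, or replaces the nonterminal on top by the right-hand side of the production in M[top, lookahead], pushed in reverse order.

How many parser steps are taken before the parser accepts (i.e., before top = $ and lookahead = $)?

step 1: stack=$ S  input=then then then num num num num then $  — expand S → then Q J
step 2: stack=$ J Q then  input=then then then num num num num then $  — match then
step 3: stack=$ J Q  input=then then num num num num then $  — expand Q → ε
step 4: stack=$ J  input=then then num num num num then $  — expand J → then then Q then
step 5: stack=$ then Q then then  input=then then num num num num then $  — match then
step 6: stack=$ then Q then  input=then num num num num then $  — match then
step 7: stack=$ then Q  input=num num num num then $  — expand Q → num num num num
step 8: stack=$ then num num num num  input=num num num num then $  — match num
step 9: stack=$ then num num num  input=num num num then $  — match num
step 10: stack=$ then num num  input=num num then $  — match num
step 11: stack=$ then num  input=num then $  — match num
step 12: stack=$ then  input=then $  — match then
Accept reached after 12 steps.

12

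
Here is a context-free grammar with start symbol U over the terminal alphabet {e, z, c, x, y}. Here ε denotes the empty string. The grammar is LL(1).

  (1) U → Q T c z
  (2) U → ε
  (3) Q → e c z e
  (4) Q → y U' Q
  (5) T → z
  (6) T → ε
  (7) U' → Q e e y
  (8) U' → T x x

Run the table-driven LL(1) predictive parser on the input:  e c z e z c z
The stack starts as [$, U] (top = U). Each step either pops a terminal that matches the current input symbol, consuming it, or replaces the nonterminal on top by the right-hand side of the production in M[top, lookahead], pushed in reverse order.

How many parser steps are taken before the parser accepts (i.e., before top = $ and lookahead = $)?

step 1: stack=$ U  input=e c z e z c z $  — expand U → Q T c z
step 2: stack=$ z c T Q  input=e c z e z c z $  — expand Q → e c z e
step 3: stack=$ z c T e z c e  input=e c z e z c z $  — match e
step 4: stack=$ z c T e z c  input=c z e z c z $  — match c
step 5: stack=$ z c T e z  input=z e z c z $  — match z
step 6: stack=$ z c T e  input=e z c z $  — match e
step 7: stack=$ z c T  input=z c z $  — expand T → z
step 8: stack=$ z c z  input=z c z $  — match z
step 9: stack=$ z c  input=c z $  — match c
step 10: stack=$ z  input=z $  — match z
Accept reached after 10 steps.

10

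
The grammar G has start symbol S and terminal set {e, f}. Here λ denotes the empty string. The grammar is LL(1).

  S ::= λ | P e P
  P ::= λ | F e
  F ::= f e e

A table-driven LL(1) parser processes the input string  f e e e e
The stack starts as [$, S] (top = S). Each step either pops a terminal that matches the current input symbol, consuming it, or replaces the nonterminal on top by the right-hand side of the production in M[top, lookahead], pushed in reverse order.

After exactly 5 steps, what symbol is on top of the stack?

e

step 1: stack=$ S  input=f e e e e $  — expand S ::= P e P
step 2: stack=$ P e P  input=f e e e e $  — expand P ::= F e
step 3: stack=$ P e e F  input=f e e e e $  — expand F ::= f e e
step 4: stack=$ P e e e e f  input=f e e e e $  — match f
step 5: stack=$ P e e e e  input=e e e e $  — match e
Stack after step 5: $ P e e e (top = e).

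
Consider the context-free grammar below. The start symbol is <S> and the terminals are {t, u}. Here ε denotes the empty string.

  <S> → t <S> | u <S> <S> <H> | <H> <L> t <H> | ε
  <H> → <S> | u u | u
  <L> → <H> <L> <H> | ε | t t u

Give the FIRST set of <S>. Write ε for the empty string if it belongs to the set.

FIRST(<S>) = {ε, t, u}  (via <H> <L> t <H>)
FIRST(<H>) = {ε, t, u}  (via <S>)
FIRST(<L>) = {ε, t, u}  (via <H> <L> <H>)

{ε, t, u}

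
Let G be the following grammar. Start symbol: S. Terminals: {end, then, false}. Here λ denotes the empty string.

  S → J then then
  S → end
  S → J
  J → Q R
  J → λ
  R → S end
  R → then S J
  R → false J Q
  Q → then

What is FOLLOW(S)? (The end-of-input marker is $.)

FIRST(Q) = {then}
FIRST(J) = {λ, then}  (via Q R)
FIRST(S) = {λ, end, then}  (via J then then, J)
FIRST(R) = {end, false, then}  (via S end)
FOLLOW(S) includes $ since S is the start symbol.
FOLLOW(S): in R→S end, S is followed by end with FIRST {end}; in R→then S J, S is followed by J with FIRST {λ, then}; in R→then S J, the suffix after S is nullable, so FOLLOW(S) ⊇ FOLLOW(R) = {$, end, then}. Thus FOLLOW(S) = {$, end, then}.
FOLLOW(J): in S→J then then, J is followed by then then with FIRST {then}; in S→J, the suffix after J is empty, so FOLLOW(J) ⊇ FOLLOW(S) = {$, end, then}; in R→then S J, the suffix after J is empty, so FOLLOW(J) ⊇ FOLLOW(R) = {$, end, then}; in R→false J Q, J is followed by Q with FIRST {then}. Thus FOLLOW(J) = {$, end, then}.
FOLLOW(R): in J→Q R, the suffix after R is empty, so FOLLOW(R) ⊇ FOLLOW(J) = {$, end, then}. Thus FOLLOW(R) = {$, end, then}.
FOLLOW(Q): in J→Q R, Q is followed by R with FIRST {end, false, then}; in R→false J Q, the suffix after Q is empty, so FOLLOW(Q) ⊇ FOLLOW(R) = {$, end, then}. Thus FOLLOW(Q) = {$, end, false, then}.

{$, end, then}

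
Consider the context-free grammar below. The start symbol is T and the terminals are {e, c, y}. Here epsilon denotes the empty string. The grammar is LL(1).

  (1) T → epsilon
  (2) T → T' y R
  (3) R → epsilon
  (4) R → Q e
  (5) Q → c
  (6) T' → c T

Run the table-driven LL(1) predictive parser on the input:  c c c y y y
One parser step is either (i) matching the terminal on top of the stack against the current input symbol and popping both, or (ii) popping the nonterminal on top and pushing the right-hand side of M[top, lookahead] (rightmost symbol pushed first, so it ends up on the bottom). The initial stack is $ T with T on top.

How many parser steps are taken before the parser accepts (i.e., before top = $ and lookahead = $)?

      Stack              Input          Action
   1  $ T                c c c y y y $  expand T → T' y R
   2  $ R y T'           c c c y y y $  expand T' → c T
   3  $ R y T c          c c c y y y $  match c
   4  $ R y T            c c y y y $    expand T → T' y R
   5  $ R y R y T'       c c y y y $    expand T' → c T
   6  $ R y R y T c      c c y y y $    match c
   7  $ R y R y T        c y y y $      expand T → T' y R
   8  $ R y R y R y T'   c y y y $      expand T' → c T
   9  $ R y R y R y T c  c y y y $      match c
  10  $ R y R y R y T    y y y $        expand T → epsilon
  11  $ R y R y R y      y y y $        match y
  12  $ R y R y R        y y $          expand R → epsilon
  13  $ R y R y          y y $          match y
  14  $ R y R            y $            expand R → epsilon
  15  $ R y              y $            match y
  16  $ R                $              expand R → epsilon
Accept reached after 16 steps.

16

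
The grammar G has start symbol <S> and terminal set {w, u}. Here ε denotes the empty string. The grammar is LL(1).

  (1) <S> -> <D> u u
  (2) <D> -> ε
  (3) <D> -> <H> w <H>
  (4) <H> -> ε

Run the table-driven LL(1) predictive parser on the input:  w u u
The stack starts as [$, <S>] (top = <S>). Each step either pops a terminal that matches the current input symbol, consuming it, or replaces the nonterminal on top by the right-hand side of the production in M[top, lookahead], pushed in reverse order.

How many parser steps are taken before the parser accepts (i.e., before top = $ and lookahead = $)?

step 1: stack=$ <S>  input=w u u $  — expand <S> -> <D> u u
step 2: stack=$ u u <D>  input=w u u $  — expand <D> -> <H> w <H>
step 3: stack=$ u u <H> w <H>  input=w u u $  — expand <H> -> ε
step 4: stack=$ u u <H> w  input=w u u $  — match w
step 5: stack=$ u u <H>  input=u u $  — expand <H> -> ε
step 6: stack=$ u u  input=u u $  — match u
step 7: stack=$ u  input=u $  — match u
Accept reached after 7 steps.

7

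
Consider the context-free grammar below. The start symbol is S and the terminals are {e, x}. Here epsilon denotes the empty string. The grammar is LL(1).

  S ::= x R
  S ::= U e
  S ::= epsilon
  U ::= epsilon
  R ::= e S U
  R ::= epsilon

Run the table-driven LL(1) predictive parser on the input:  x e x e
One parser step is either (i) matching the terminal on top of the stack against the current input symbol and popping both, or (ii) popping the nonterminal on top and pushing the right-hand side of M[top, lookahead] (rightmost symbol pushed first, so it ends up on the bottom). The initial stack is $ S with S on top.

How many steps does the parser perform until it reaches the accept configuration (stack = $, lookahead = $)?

11

step 1: stack=$ S  input=x e x e $  — expand S ::= x R
step 2: stack=$ R x  input=x e x e $  — match x
step 3: stack=$ R  input=e x e $  — expand R ::= e S U
step 4: stack=$ U S e  input=e x e $  — match e
step 5: stack=$ U S  input=x e $  — expand S ::= x R
step 6: stack=$ U R x  input=x e $  — match x
step 7: stack=$ U R  input=e $  — expand R ::= e S U
step 8: stack=$ U U S e  input=e $  — match e
step 9: stack=$ U U S  input=$  — expand S ::= epsilon
step 10: stack=$ U U  input=$  — expand U ::= epsilon
step 11: stack=$ U  input=$  — expand U ::= epsilon
Accept reached after 11 steps.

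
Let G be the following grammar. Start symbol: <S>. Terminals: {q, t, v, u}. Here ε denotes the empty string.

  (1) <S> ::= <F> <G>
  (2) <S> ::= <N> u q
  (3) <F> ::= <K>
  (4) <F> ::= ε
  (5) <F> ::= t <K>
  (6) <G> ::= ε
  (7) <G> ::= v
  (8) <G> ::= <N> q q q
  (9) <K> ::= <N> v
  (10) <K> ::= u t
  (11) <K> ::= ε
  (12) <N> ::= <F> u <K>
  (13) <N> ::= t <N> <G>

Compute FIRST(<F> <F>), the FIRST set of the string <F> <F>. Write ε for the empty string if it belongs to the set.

{ε, t, u}

FIRST(<S>) = {ε, t, u, v}  (via <F> <G>, <N> u q)
FIRST(<F>) = {ε, t, u}  (via <K>)
FIRST(<N>) = {t, u}  (via <F> u <K>)
FIRST(<G>) = {ε, t, u, v}  (via <N> q q q)
FIRST(<K>) = {ε, t, u}  (via <N> v)
FIRST(<F> <F>): take FIRST of each symbol in turn, carrying on past any symbol whose FIRST contains ε; result {ε, t, u}.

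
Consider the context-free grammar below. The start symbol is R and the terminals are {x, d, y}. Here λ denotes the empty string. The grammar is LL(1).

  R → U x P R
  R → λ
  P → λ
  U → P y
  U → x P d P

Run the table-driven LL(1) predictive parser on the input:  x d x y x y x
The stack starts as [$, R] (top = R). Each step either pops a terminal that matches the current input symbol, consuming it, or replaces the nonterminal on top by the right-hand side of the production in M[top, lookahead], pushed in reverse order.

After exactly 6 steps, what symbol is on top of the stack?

step 1: stack=$ R  input=x d x y x y x $  — expand R → U x P R
step 2: stack=$ R P x U  input=x d x y x y x $  — expand U → x P d P
step 3: stack=$ R P x P d P x  input=x d x y x y x $  — match x
step 4: stack=$ R P x P d P  input=d x y x y x $  — expand P → λ
step 5: stack=$ R P x P d  input=d x y x y x $  — match d
step 6: stack=$ R P x P  input=x y x y x $  — expand P → λ
Stack after step 6: $ R P x (top = x).

x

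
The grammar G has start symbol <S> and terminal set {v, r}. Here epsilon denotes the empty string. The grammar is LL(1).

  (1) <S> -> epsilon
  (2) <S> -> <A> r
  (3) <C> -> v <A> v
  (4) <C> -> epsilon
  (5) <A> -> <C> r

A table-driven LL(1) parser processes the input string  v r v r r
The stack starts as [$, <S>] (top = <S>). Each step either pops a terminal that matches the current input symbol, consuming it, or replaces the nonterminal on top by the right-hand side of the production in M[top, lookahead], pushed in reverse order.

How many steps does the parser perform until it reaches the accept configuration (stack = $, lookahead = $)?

10

step 1: stack=$ <S>  input=v r v r r $  — expand <S> -> <A> r
step 2: stack=$ r <A>  input=v r v r r $  — expand <A> -> <C> r
step 3: stack=$ r r <C>  input=v r v r r $  — expand <C> -> v <A> v
step 4: stack=$ r r v <A> v  input=v r v r r $  — match v
step 5: stack=$ r r v <A>  input=r v r r $  — expand <A> -> <C> r
step 6: stack=$ r r v r <C>  input=r v r r $  — expand <C> -> epsilon
step 7: stack=$ r r v r  input=r v r r $  — match r
step 8: stack=$ r r v  input=v r r $  — match v
step 9: stack=$ r r  input=r r $  — match r
step 10: stack=$ r  input=r $  — match r
Accept reached after 10 steps.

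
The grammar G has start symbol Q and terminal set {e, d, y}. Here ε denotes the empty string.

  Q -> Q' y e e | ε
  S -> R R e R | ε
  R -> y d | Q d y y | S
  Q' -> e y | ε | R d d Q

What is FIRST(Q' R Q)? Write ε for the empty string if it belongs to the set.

FIRST(Q): from Q->Q' y e e we get {d, e, y}; from Q->ε we get {ε}. So FIRST(Q) = {ε, d, e, y}.
FIRST(S): from S->R R e R we get {d, e, y}; from S->ε we get {ε}. So FIRST(S) = {ε, d, e, y}.
FIRST(R): from R->y d we get {y}; from R->Q d y y we get {d, e, y}; from R->S we get {ε, d, e, y}. So FIRST(R) = {ε, d, e, y}.
FIRST(Q'): from Q'->e y we get {e}; from Q'->ε we get {ε}; from Q'->R d d Q we get {d, e, y}. So FIRST(Q') = {ε, d, e, y}.
FIRST(Q' R Q): take FIRST of each symbol in turn, carrying on past any symbol whose FIRST contains ε; result {ε, d, e, y}.

{ε, d, e, y}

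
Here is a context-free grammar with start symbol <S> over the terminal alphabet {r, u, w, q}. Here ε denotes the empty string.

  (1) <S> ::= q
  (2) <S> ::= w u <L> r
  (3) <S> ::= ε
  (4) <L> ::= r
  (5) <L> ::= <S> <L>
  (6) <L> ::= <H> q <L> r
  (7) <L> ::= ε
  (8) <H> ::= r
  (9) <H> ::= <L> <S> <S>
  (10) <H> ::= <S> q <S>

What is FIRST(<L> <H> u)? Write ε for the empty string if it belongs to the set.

{q, r, u, w}

FIRST(<S>) = {ε, q, w}
FIRST(<L>) = {ε, q, r, w}  (via <S> <L>, <H> q <L> r)
FIRST(<H>) = {ε, q, r, w}  (via <L> <S> <S>, <S> q <S>)
FIRST(<L> <H> u): take FIRST of each symbol in turn, carrying on past any symbol whose FIRST contains ε; result {q, r, u, w}.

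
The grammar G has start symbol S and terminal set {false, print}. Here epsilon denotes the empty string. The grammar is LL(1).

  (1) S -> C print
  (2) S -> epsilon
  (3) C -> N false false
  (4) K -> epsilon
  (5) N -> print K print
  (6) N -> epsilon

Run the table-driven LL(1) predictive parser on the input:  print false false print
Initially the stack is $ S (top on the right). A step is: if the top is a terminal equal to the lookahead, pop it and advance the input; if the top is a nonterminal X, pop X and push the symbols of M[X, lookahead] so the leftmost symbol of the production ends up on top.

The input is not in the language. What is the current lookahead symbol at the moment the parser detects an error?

false

step 1: stack=$ S  input=print false false print $  — expand S -> C print
step 2: stack=$ print C  input=print false false print $  — expand C -> N false false
step 3: stack=$ print false false N  input=print false false print $  — expand N -> print K print
step 4: stack=$ print false false print K print  input=print false false print $  — match print
step 5: stack=$ print false false print K  input=false false print $  — error: M[K, false] is empty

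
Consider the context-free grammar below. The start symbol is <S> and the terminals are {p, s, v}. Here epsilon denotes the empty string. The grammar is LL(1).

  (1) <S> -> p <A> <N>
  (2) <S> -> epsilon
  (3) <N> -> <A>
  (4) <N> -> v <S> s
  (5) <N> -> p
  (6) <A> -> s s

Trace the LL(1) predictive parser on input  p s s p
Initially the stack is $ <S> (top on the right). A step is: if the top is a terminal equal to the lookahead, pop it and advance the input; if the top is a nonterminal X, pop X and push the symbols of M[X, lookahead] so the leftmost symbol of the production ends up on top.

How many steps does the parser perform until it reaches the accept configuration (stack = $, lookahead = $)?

     Stack        Input      Action
  1  $ <S>        p s s p $  expand <S> -> p <A> <N>
  2  $ <N> <A> p  p s s p $  match p
  3  $ <N> <A>    s s p $    expand <A> -> s s
  4  $ <N> s s    s s p $    match s
  5  $ <N> s      s p $      match s
  6  $ <N>        p $        expand <N> -> p
  7  $ p          p $        match p
Accept reached after 7 steps.

7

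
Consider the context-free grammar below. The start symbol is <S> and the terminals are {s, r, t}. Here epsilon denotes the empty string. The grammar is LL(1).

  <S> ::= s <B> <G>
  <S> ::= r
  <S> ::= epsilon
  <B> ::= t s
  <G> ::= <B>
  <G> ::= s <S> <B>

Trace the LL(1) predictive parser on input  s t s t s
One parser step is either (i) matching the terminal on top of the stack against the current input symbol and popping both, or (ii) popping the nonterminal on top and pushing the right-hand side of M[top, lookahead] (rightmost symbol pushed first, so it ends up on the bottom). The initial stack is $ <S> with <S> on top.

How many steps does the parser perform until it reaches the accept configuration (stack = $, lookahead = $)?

step 1: stack=$ <S>  input=s t s t s $  — expand <S> ::= s <B> <G>
step 2: stack=$ <G> <B> s  input=s t s t s $  — match s
step 3: stack=$ <G> <B>  input=t s t s $  — expand <B> ::= t s
step 4: stack=$ <G> s t  input=t s t s $  — match t
step 5: stack=$ <G> s  input=s t s $  — match s
step 6: stack=$ <G>  input=t s $  — expand <G> ::= <B>
step 7: stack=$ <B>  input=t s $  — expand <B> ::= t s
step 8: stack=$ s t  input=t s $  — match t
step 9: stack=$ s  input=s $  — match s
Accept reached after 9 steps.

9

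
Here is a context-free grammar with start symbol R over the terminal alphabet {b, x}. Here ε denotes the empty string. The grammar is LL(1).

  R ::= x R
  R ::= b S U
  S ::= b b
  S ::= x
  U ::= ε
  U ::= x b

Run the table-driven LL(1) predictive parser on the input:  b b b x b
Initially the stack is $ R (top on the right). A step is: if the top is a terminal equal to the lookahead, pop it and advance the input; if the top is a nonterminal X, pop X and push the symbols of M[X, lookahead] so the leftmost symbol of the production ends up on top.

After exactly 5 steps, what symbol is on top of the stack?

U

     Stack    Input        Action
  1  $ R      b b b x b $  expand R ::= b S U
  2  $ U S b  b b b x b $  match b
  3  $ U S    b b x b $    expand S ::= b b
  4  $ U b b  b b x b $    match b
  5  $ U b    b x b $      match b
Stack after step 5: $ U (top = U).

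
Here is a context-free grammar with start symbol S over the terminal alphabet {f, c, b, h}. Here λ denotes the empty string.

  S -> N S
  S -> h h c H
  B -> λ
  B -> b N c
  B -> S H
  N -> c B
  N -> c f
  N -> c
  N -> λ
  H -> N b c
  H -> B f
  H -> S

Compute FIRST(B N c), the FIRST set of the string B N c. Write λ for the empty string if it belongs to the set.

{b, c, h}

FIRST(N): from N->c B we get {c}; from N->c f we get {c}; from N->c we get {c}; from N->λ we get {λ}. So FIRST(N) = {λ, c}.
FIRST(S): from S->N S we get {c, h}; from S->h h c H we get {h}. So FIRST(S) = {c, h}.
FIRST(B): from B->λ we get {λ}; from B->b N c we get {b}; from B->S H we get {c, h}. So FIRST(B) = {λ, b, c, h}.
FIRST(H): from H->N b c we get {b, c}; from H->B f we get {b, c, f, h}; from H->S we get {c, h}. So FIRST(H) = {b, c, f, h}.
FIRST(B N c): take FIRST of each symbol in turn, carrying on past any symbol whose FIRST contains λ; result {b, c, h}.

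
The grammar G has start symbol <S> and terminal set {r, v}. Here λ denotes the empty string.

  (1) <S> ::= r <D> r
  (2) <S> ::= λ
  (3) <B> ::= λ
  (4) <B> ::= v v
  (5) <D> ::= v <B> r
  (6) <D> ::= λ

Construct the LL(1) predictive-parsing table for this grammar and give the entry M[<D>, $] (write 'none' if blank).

FIRST(<S>) = {λ, r}
FIRST(<B>) = {λ, v}
FIRST(<D>) = {λ, v}
FOLLOW(<S>) includes $ since <S> is the start symbol.
FOLLOW(<D>): in <S>::=r <D> r, <D> is followed by r with FIRST {r}. Thus FOLLOW(<D>) = {r}.
For <D> ::= v <B> r: FIRST(v <B> r) = {v}, so it goes in M[<D>, t] for t ∈ {v}.
For <D> ::= λ: FIRST(λ) = {λ}, so it goes in M[<D>, t] for t ∈ {}; since λ ∈ FIRST, also for every t ∈ FOLLOW(<D>) = {r}.
None of these place a production in M[<D>, $].

none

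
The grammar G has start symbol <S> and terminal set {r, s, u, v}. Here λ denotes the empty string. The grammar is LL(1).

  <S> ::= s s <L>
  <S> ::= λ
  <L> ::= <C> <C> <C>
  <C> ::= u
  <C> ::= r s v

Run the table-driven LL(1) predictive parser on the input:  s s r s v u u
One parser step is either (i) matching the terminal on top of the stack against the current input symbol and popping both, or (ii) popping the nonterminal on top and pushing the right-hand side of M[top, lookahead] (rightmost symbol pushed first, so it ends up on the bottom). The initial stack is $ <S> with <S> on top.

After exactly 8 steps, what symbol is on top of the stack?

     Stack            Input            Action
  1  $ <S>            s s r s v u u $  expand <S> ::= s s <L>
  2  $ <L> s s        s s r s v u u $  match s
  3  $ <L> s          s r s v u u $    match s
  4  $ <L>            r s v u u $      expand <L> ::= <C> <C> <C>
  5  $ <C> <C> <C>    r s v u u $      expand <C> ::= r s v
  6  $ <C> <C> v s r  r s v u u $      match r
  7  $ <C> <C> v s    s v u u $        match s
  8  $ <C> <C> v      v u u $          match v
Stack after step 8: $ <C> <C> (top = <C>).

<C>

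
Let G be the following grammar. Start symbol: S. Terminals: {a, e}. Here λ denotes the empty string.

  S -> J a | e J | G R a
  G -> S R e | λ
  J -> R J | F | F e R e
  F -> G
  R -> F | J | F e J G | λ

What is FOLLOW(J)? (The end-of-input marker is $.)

{$, a, e}

FIRST(S) = {a, e}  (via J a, G R a)
FIRST(G) = {λ, a, e}  (via S R e)
FIRST(F) = {λ, a, e}  (via G)
FIRST(J) = {λ, a, e}  (via R J, F, F e R e)
FIRST(R) = {λ, a, e}  (via F, J, F e J G)
FOLLOW(S) includes $ since S is the start symbol.
FOLLOW(S): in G->S R e, S is followed by R e with FIRST {a, e}. Thus FOLLOW(S) = {$, a, e}.
FOLLOW(G): in S->G R a, G is followed by R a with FIRST {a, e}; in F->G, the suffix after G is empty, so FOLLOW(G) ⊇ FOLLOW(F) = {$, a, e}; in R->F e J G, the suffix after G is empty, so FOLLOW(G) ⊇ FOLLOW(R) = {$, a, e}. Thus FOLLOW(G) = {$, a, e}.
FOLLOW(J): in S->J a, J is followed by a with FIRST {a}; in S->e J, the suffix after J is empty, so FOLLOW(J) ⊇ FOLLOW(S) = {$, a, e}; in J->R J, the suffix after J is empty (adds nothing new); in R->J, the suffix after J is empty, so FOLLOW(J) ⊇ FOLLOW(R) = {$, a, e}; in R->F e J G, J is followed by G with FIRST {λ, a, e}; in R->F e J G, the suffix after J is nullable, so FOLLOW(J) ⊇ FOLLOW(R) = {$, a, e}. Thus FOLLOW(J) = {$, a, e}.
FOLLOW(R): in S->G R a, R is followed by a with FIRST {a}; in G->S R e, R is followed by e with FIRST {e}; in J->R J, R is followed by J with FIRST {λ, a, e}; in J->R J, the suffix after R is nullable, so FOLLOW(R) ⊇ FOLLOW(J) = {$, a, e}; in J->F e R e, R is followed by e with FIRST {e}. Thus FOLLOW(R) = {$, a, e}.
FOLLOW(F): in J->F, the suffix after F is empty, so FOLLOW(F) ⊇ FOLLOW(J) = {$, a, e}; in J->F e R e, F is followed by e R e with FIRST {e}; in R->F, the suffix after F is empty, so FOLLOW(F) ⊇ FOLLOW(R) = {$, a, e}; in R->F e J G, F is followed by e J G with FIRST {e}. Thus FOLLOW(F) = {$, a, e}.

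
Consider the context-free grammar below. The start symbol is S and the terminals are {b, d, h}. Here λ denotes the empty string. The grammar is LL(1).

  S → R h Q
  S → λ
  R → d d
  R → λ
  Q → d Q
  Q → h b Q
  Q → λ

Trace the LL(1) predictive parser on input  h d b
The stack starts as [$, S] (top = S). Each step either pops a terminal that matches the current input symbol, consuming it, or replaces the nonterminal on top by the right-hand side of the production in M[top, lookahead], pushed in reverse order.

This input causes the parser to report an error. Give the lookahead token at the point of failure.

     Stack    Input    Action
  1  $ S      h d b $  expand S → R h Q
  2  $ Q h R  h d b $  expand R → λ
  3  $ Q h    h d b $  match h
  4  $ Q      d b $    expand Q → d Q
  5  $ Q d    d b $    match d
  6  $ Q      b $      error: M[Q, b] is empty

b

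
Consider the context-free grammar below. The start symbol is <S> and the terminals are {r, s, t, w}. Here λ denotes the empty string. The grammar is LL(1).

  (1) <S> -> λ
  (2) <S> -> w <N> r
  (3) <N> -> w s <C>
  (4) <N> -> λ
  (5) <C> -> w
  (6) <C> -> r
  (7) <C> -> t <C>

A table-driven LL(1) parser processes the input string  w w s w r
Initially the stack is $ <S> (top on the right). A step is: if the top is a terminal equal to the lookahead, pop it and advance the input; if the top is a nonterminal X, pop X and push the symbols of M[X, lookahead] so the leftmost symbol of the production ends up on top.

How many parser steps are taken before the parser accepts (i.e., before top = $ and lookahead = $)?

     Stack        Input        Action
  1  $ <S>        w w s w r $  expand <S> -> w <N> r
  2  $ r <N> w    w w s w r $  match w
  3  $ r <N>      w s w r $    expand <N> -> w s <C>
  4  $ r <C> s w  w s w r $    match w
  5  $ r <C> s    s w r $      match s
  6  $ r <C>      w r $        expand <C> -> w
  7  $ r w        w r $        match w
  8  $ r          r $          match r
Accept reached after 8 steps.

8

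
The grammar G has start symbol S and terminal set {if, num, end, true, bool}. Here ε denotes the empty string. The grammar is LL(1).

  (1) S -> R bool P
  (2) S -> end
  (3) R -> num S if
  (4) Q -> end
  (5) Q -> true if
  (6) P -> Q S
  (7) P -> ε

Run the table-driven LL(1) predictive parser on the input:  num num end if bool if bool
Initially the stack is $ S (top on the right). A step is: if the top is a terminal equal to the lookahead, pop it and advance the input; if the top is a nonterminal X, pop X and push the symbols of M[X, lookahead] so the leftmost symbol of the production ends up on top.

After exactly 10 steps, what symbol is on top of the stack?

step 1: stack=$ S  input=num num end if bool if bool $  — expand S -> R bool P
step 2: stack=$ P bool R  input=num num end if bool if bool $  — expand R -> num S if
step 3: stack=$ P bool if S num  input=num num end if bool if bool $  — match num
step 4: stack=$ P bool if S  input=num end if bool if bool $  — expand S -> R bool P
step 5: stack=$ P bool if P bool R  input=num end if bool if bool $  — expand R -> num S if
step 6: stack=$ P bool if P bool if S num  input=num end if bool if bool $  — match num
step 7: stack=$ P bool if P bool if S  input=end if bool if bool $  — expand S -> end
step 8: stack=$ P bool if P bool if end  input=end if bool if bool $  — match end
step 9: stack=$ P bool if P bool if  input=if bool if bool $  — match if
step 10: stack=$ P bool if P bool  input=bool if bool $  — match bool
Stack after step 10: $ P bool if P (top = P).

P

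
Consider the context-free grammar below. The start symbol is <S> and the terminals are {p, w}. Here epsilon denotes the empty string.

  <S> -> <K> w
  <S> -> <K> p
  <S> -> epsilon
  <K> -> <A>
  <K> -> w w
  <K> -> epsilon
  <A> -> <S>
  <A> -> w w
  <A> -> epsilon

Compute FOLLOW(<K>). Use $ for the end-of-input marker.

FIRST(<S>) = {epsilon, p, w}  (via <K> w, <K> p)
FIRST(<A>) = {epsilon, p, w}  (via <S>)
FIRST(<K>) = {epsilon, p, w}  (via <A>)
FOLLOW(<S>) includes $ since <S> is the start symbol.
FOLLOW(<K>): in <S>-><K> w, <K> is followed by w with FIRST {w}; in <S>-><K> p, <K> is followed by p with FIRST {p}. Thus FOLLOW(<K>) = {p, w}.
FOLLOW(<A>): in <K>-><A>, the suffix after <A> is empty, so FOLLOW(<A>) ⊇ FOLLOW(<K>) = {p, w}. Thus FOLLOW(<A>) = {p, w}.
FOLLOW(<S>): in <A>-><S>, the suffix after <S> is empty, so FOLLOW(<S>) ⊇ FOLLOW(<A>) = {p, w}. Thus FOLLOW(<S>) = {$, p, w}.

{p, w}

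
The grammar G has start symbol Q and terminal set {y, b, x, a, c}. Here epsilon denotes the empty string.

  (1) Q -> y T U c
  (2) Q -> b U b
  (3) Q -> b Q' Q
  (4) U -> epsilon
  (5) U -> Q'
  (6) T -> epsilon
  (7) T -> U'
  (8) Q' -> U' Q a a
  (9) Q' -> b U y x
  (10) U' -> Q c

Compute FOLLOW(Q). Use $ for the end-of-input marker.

{$, a, c}

FIRST(Q) = {b, y}
FIRST(U') = {b, y}  (via Q c)
FIRST(T) = {epsilon, b, y}  (via U')
FIRST(Q') = {b, y}  (via U' Q a a)
FIRST(U) = {epsilon, b, y}  (via Q')
FOLLOW(Q) includes $ since Q is the start symbol.
FOLLOW(Q): in Q->b Q' Q, the suffix after Q is empty (adds nothing new); in Q'->U' Q a a, Q is followed by a a with FIRST {a}; in U'->Q c, Q is followed by c with FIRST {c}. Thus FOLLOW(Q) = {$, a, c}.
FOLLOW(U): in Q->y T U c, U is followed by c with FIRST {c}; in Q->b U b, U is followed by b with FIRST {b}; in Q'->b U y x, U is followed by y x with FIRST {y}. Thus FOLLOW(U) = {b, c, y}.
FOLLOW(T): in Q->y T U c, T is followed by U c with FIRST {b, c, y}. Thus FOLLOW(T) = {b, c, y}.
FOLLOW(Q'): in Q->b Q' Q, Q' is followed by Q with FIRST {b, y}; in U->Q', the suffix after Q' is empty, so FOLLOW(Q') ⊇ FOLLOW(U) = {b, c, y}. Thus FOLLOW(Q') = {b, c, y}.
FOLLOW(U'): in T->U', the suffix after U' is empty, so FOLLOW(U') ⊇ FOLLOW(T) = {b, c, y}; in Q'->U' Q a a, U' is followed by Q a a with FIRST {b, y}. Thus FOLLOW(U') = {b, c, y}.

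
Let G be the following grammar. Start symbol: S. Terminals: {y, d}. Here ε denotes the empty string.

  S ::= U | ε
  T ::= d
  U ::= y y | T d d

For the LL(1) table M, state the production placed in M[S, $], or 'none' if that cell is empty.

FIRST(T): from T::=d we get {d}. So FIRST(T) = {d}.
FIRST(U): from U::=y y we get {y}; from U::=T d d we get {d}. So FIRST(U) = {d, y}.
FIRST(S): from S::=U we get {d, y}; from S::=ε we get {ε}. So FIRST(S) = {ε, d, y}.
FOLLOW(S) includes $ since S is the start symbol.
FOLLOW(S): S appears on no right-hand side. Thus FOLLOW(S) = {$}.
For S ::= U: FIRST(U) = {d, y}, so it goes in M[S, t] for t ∈ {d, y}.
For S ::= ε: FIRST(ε) = {ε}, so it goes in M[S, t] for t ∈ {}; since ε ∈ FIRST, also for every t ∈ FOLLOW(S) = {$}.

S ::= ε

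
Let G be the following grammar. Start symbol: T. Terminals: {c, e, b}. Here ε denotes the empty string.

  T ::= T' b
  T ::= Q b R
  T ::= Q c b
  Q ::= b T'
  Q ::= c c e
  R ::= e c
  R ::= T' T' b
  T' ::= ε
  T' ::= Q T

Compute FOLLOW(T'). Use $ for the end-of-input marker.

{b, c}

FIRST(Q) = {b, c}
FIRST(T') = {ε, b, c}  (via Q T)
FIRST(T) = {b, c}  (via T' b, Q b R, Q c b)
FIRST(R) = {b, c, e}  (via T' T' b)
FOLLOW(T) includes $ since T is the start symbol.
FOLLOW(Q): in T::=Q b R, Q is followed by b R with FIRST {b}; in T::=Q c b, Q is followed by c b with FIRST {c}; in T'::=Q T, Q is followed by T with FIRST {b, c}. Thus FOLLOW(Q) = {b, c}.
FOLLOW(T'): in T::=T' b, T' is followed by b with FIRST {b}; in Q::=b T', the suffix after T' is empty, so FOLLOW(T') ⊇ FOLLOW(Q) = {b, c}; in R::=T' T' b (occurrence 1), T' is followed by T' b with FIRST {b, c}; in R::=T' T' b (occurrence 2), T' is followed by b with FIRST {b}. Thus FOLLOW(T') = {b, c}.
FOLLOW(T): in T'::=Q T, the suffix after T is empty, so FOLLOW(T) ⊇ FOLLOW(T') = {b, c}. Thus FOLLOW(T) = {$, b, c}.
FOLLOW(R): in T::=Q b R, the suffix after R is empty, so FOLLOW(R) ⊇ FOLLOW(T) = {$, b, c}. Thus FOLLOW(R) = {$, b, c}.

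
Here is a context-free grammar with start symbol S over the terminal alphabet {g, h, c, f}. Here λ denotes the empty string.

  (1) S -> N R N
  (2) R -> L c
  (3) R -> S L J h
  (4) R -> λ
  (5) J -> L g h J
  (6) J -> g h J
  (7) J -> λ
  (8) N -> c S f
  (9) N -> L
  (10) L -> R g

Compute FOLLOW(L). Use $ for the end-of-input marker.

{$, c, f, g, h}

FIRST(S) = {c, g}  (via N R N)
FIRST(R) = {λ, c, g}  (via L c, S L J h)
FIRST(L) = {c, g}  (via R g)
FIRST(J) = {λ, c, g}  (via L g h J)
FIRST(N) = {c, g}  (via L)
FOLLOW(S) includes $ since S is the start symbol.
FOLLOW(S): in R->S L J h, S is followed by L J h with FIRST {c, g}; in N->c S f, S is followed by f with FIRST {f}. Thus FOLLOW(S) = {$, c, f, g}.
FOLLOW(R): in S->N R N, R is followed by N with FIRST {c, g}; in L->R g, R is followed by g with FIRST {g}. Thus FOLLOW(R) = {c, g}.
FOLLOW(J): in R->S L J h, J is followed by h with FIRST {h}; in J->L g h J, the suffix after J is empty (adds nothing new); in J->g h J, the suffix after J is empty (adds nothing new). Thus FOLLOW(J) = {h}.
FOLLOW(N): in S->N R N (occurrence 1), N is followed by R N with FIRST {c, g}; in S->N R N (occurrence 2), the suffix after N is empty, so FOLLOW(N) ⊇ FOLLOW(S) = {$, c, f, g}. Thus FOLLOW(N) = {$, c, f, g}.
FOLLOW(L): in R->L c, L is followed by c with FIRST {c}; in R->S L J h, L is followed by J h with FIRST {c, g, h}; in J->L g h J, L is followed by g h J with FIRST {g}; in N->L, the suffix after L is empty, so FOLLOW(L) ⊇ FOLLOW(N) = {$, c, f, g}. Thus FOLLOW(L) = {$, c, f, g, h}.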